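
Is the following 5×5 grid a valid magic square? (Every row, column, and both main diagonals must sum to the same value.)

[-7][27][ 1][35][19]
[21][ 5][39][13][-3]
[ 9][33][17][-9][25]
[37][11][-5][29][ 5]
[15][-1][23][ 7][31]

No — column 2 sums to 75 but row 4 sums to 77.

Row 1: -7 + 27 + 1 + 35 + 19 = 75.
Row 2: 21 + 5 + 39 + 13 + (-3) = 75.
Row 3: 9 + 33 + 17 + (-9) + 25 = 75.
Row 4: 37 + 11 + (-5) + 29 + 5 = 77.
Row 5: 15 + (-1) + 23 + 7 + 31 = 75.
Column 1: -7 + 21 + 9 + 37 + 15 = 75.
Column 2: 27 + 5 + 33 + 11 + (-1) = 75.
Column 3: 1 + 39 + 17 + (-5) + 23 = 75.
Column 4: 35 + 13 + (-9) + 29 + 7 = 75.
Column 5: 19 + (-3) + 25 + 5 + 31 = 77.
Main diagonal: -7 + 5 + 17 + 29 + 31 = 75.
Anti-diagonal: 19 + 13 + 17 + 11 + 15 = 75.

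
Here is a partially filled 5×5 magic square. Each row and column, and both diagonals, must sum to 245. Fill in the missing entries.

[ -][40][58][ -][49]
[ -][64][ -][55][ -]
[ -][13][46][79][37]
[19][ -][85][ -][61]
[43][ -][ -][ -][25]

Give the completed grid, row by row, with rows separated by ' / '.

From row 3, 245 − (13 + 46 + 79 + 37) gives (3,1) = 70.
Column 5 needs 245; the known cells sum to 172, so (2,5) = 73.
Anti-diagonal must total 245; the given cells sum to 193, so (4,2) = 52.
Row 4: 19 + 52 + 85 + 61 + ? = 245, so (4,4) = 28.
Column 2: 40 + 64 + 13 + 52 + ? = 245, so (5,2) = 76.
Using main diagonal: 64 + 46 + 28 + 25 + ? → (1,1) = 245 − 163 = 82.
Row 1: 82 + 40 + 58 + 49 + ? = 245, so (1,4) = 16.
Using column 1: 82 + 70 + 19 + 43 + ? → (2,1) = 245 − 214 = 31.
Column 4 needs 245; the known cells sum to 178, so (5,4) = 67.
Using row 2: 31 + 64 + 55 + 73 + ? → (2,3) = 245 − 223 = 22.
Row 5: 43 + 76 + 67 + 25 + ? = 245, so (5,3) = 34.

82 40 58 16 49 / 31 64 22 55 73 / 70 13 46 79 37 / 19 52 85 28 61 / 43 76 34 67 25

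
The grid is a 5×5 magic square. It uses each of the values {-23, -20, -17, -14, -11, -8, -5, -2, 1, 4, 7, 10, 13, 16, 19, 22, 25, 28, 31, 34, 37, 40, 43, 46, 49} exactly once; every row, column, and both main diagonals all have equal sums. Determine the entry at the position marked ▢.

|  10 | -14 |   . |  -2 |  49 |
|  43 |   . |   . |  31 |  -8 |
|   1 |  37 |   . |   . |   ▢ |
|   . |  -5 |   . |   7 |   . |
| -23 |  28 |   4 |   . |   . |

The 25 entries sum to 325, so each line sums to 325/5 = 65.
Row 1: 10 + (-14) + (-2) + 49 + ? = 65, so (1,3) = 22.
Column 1: 10 + 43 + 1 + (-23) + ? = 65, so (4,1) = 34.
Column 2 must total 65; the given cells sum to 46, so (2,2) = 19.
The remaining cell in anti-diagonal is (3,3) = 65 − 52 = 13.
Using row 2: 43 + 19 + 31 + (-8) + ? → (2,3) = 65 − 85 = -20.
Column 3 needs 65; the known cells sum to 19, so (4,3) = 46.
Main diagonal must total 65; the given cells sum to 49, so (5,5) = 16.
Row 4: 34 + (-5) + 46 + 7 + ? = 65, so (4,5) = -17.
Row 5 must total 65; the given cells sum to 25, so (5,4) = 40.
From column 4, 65 − (-2 + 31 + 7 + 40) gives (3,4) = -11.
Column 5: 49 + (-8) + (-17) + 16 + ? = 65, so (3,5) = 25.

25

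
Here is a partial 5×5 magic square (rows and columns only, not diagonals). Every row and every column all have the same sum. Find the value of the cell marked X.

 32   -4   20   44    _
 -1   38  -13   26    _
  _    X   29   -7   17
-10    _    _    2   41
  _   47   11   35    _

5

Column 4 is complete and sums to 100; that is the magic constant.
Row 1 needs 100; the known cells sum to 92, so (1,5) = 8.
Using row 2: -1 + 38 + (-13) + 26 + ? → (2,5) = 100 − 50 = 50.
The remaining cell in column 3 is (4,3) = 100 − 47 = 53.
Column 5: 8 + 50 + 17 + 41 + ? = 100, so (5,5) = -16.
Row 4: -10 + 53 + 2 + 41 + ? = 100, so (4,2) = 14.
From row 5, 100 − (47 + 11 + 35 + (-16)) gives (5,1) = 23.
Column 1: 32 + (-1) + (-10) + 23 + ? = 100, so (3,1) = 56.
Using column 2: -4 + 38 + 14 + 47 + ? → (3,2) = 100 − 95 = 5.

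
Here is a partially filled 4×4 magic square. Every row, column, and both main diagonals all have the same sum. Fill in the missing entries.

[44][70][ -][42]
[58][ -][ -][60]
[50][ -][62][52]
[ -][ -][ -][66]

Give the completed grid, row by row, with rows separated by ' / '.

Column 4 is already complete: 42 + 60 + 52 + 66 = 220, so that is the magic constant.
The remaining cell in row 1 is (1,3) = 220 − 156 = 64.
Row 3 must total 220; the given cells sum to 164, so (3,2) = 56.
Using column 1: 44 + 58 + 50 + ? → (4,1) = 220 − 152 = 68.
From main diagonal, 220 − (44 + 62 + 66) gives (2,2) = 48.
From anti-diagonal, 220 − (42 + 56 + 68) gives (2,3) = 54.
Using column 2: 70 + 48 + 56 + ? → (4,2) = 220 − 174 = 46.
The remaining cell in column 3 is (4,3) = 220 − 180 = 40.

44 70 64 42 / 58 48 54 60 / 50 56 62 52 / 68 46 40 66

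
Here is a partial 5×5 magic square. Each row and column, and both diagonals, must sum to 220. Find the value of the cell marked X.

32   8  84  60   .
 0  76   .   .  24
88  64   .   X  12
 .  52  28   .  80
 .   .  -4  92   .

The remaining cell in row 1 is (1,5) = 220 − 184 = 36.
Column 2: 8 + 76 + 64 + 52 + ? = 220, so (5,2) = 20.
The remaining cell in column 5 is (5,5) = 220 − 152 = 68.
The remaining cell in row 5 is (5,1) = 220 − 176 = 44.
Using column 1: 32 + 0 + 88 + 44 + ? → (4,1) = 220 − 164 = 56.
From row 4, 220 − (56 + 52 + 28 + 80) gives (4,4) = 4.
Main diagonal needs 220; the known cells sum to 180, so (3,3) = 40.
From anti-diagonal, 220 − (36 + 40 + 52 + 44) gives (2,4) = 48.
Row 2: 0 + 76 + 48 + 24 + ? = 220, so (2,3) = 72.
The remaining cell in row 3 is (3,4) = 220 − 204 = 16.

16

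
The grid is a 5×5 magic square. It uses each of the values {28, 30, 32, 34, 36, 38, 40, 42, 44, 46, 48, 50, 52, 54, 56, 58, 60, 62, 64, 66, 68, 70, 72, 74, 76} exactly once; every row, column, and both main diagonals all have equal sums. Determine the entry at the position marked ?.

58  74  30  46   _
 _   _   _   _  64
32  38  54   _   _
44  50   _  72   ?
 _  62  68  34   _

28

The 25 entries sum to 1300, so each line sums to 1300/5 = 260.
Row 1 must total 260; the given cells sum to 208, so (1,5) = 52.
Column 2: 74 + 38 + 50 + 62 + ? = 260, so (2,2) = 36.
Using main diagonal: 58 + 36 + 54 + 72 + ? → (5,5) = 260 − 220 = 40.
From row 5, 260 − (62 + 68 + 34 + 40) gives (5,1) = 56.
The remaining cell in column 1 is (2,1) = 260 − 190 = 70.
The remaining cell in anti-diagonal is (2,4) = 260 − 212 = 48.
The remaining cell in row 2 is (2,3) = 260 − 218 = 42.
Using column 3: 30 + 42 + 54 + 68 + ? → (4,3) = 260 − 194 = 66.
Using column 4: 46 + 48 + 72 + 34 + ? → (3,4) = 260 − 200 = 60.
From row 3, 260 − (32 + 38 + 54 + 60) gives (3,5) = 76.
Row 4 must total 260; the given cells sum to 232, so (4,5) = 28.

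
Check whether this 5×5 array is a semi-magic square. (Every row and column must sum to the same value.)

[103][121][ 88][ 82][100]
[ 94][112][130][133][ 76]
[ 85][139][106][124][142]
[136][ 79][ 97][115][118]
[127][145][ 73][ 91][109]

Row 1: 103 + 121 + 88 + 82 + 100 = 494.
Row 2: 94 + 112 + 130 + 133 + 76 = 545.
Row 3: 85 + 139 + 106 + 124 + 142 = 596.
Row 4: 136 + 79 + 97 + 115 + 118 = 545.
Row 5: 127 + 145 + 73 + 91 + 109 = 545.
Column 1: 103 + 94 + 85 + 136 + 127 = 545.
Column 2: 121 + 112 + 139 + 79 + 145 = 596.
Column 3: 88 + 130 + 106 + 97 + 73 = 494.
Column 4: 82 + 133 + 124 + 115 + 91 = 545.
Column 5: 100 + 76 + 142 + 118 + 109 = 545.

No — column 1 sums to 545 but row 1 sums to 494.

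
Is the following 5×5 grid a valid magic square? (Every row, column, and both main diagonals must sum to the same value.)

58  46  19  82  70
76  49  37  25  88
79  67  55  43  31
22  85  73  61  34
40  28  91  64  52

Yes

Row 1: 58 + 46 + 19 + 82 + 70 = 275.
Row 2: 76 + 49 + 37 + 25 + 88 = 275.
Row 3: 79 + 67 + 55 + 43 + 31 = 275.
Row 4: 22 + 85 + 73 + 61 + 34 = 275.
Row 5: 40 + 28 + 91 + 64 + 52 = 275.
Column 1: 58 + 76 + 79 + 22 + 40 = 275.
Column 2: 46 + 49 + 67 + 85 + 28 = 275.
Column 3: 19 + 37 + 55 + 73 + 91 = 275.
Column 4: 82 + 25 + 43 + 61 + 64 = 275.
Column 5: 70 + 88 + 31 + 34 + 52 = 275.
Main diagonal: 58 + 49 + 55 + 61 + 52 = 275.
Anti-diagonal: 70 + 25 + 55 + 85 + 40 = 275.
All lines sum to 275.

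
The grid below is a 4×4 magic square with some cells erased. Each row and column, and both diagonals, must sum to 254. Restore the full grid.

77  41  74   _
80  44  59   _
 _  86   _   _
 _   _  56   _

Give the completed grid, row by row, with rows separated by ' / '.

77 41 74 62 / 80 44 59 71 / 50 86 65 53 / 47 83 56 68

Row 1: 77 + 41 + 74 + ? = 254, so (1,4) = 62.
The remaining cell in row 2 is (2,4) = 254 − 183 = 71.
Using column 2: 41 + 44 + 86 + ? → (4,2) = 254 − 171 = 83.
The remaining cell in column 3 is (3,3) = 254 − 189 = 65.
The remaining cell in main diagonal is (4,4) = 254 − 186 = 68.
Anti-diagonal must total 254; the given cells sum to 207, so (4,1) = 47.
Column 1: 77 + 80 + 47 + ? = 254, so (3,1) = 50.
Column 4 needs 254; the known cells sum to 201, so (3,4) = 53.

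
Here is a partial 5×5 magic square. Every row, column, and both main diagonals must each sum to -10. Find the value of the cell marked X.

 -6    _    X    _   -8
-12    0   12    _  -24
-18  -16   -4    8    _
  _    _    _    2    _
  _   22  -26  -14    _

The remaining cell in row 2 is (2,4) = -10 − (-24) = 14.
Row 3 needs -10; the known cells sum to -30, so (3,5) = 20.
From column 4, -10 − (14 + 8 + 2 + (-14)) gives (1,4) = -20.
The remaining cell in main diagonal is (5,5) = -10 − (-8) = -2.
Row 5 must total -10; the given cells sum to -20, so (5,1) = 10.
Using column 1: -6 + (-12) + (-18) + 10 + ? → (4,1) = -10 − (-26) = 16.
Using column 5: -8 + (-24) + 20 + (-2) + ? → (4,5) = -10 − (-14) = 4.
Anti-diagonal must total -10; the given cells sum to 12, so (4,2) = -22.
From row 4, -10 − (16 + (-22) + 2 + 4) gives (4,3) = -10.
Column 2 must total -10; the given cells sum to -16, so (1,2) = 6.
Column 3: 12 + (-4) + (-10) + (-26) + ? = -10, so (1,3) = 18.

18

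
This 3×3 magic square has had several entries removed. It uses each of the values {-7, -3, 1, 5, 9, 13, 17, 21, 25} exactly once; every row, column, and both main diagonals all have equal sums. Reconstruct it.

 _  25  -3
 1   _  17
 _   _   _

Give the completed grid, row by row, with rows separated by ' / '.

The 9 entries sum to 81, so each line sums to 81/3 = 27.
Row 1 needs 27; the known cells sum to 22, so (1,1) = 5.
Row 2 must total 27; the given cells sum to 18, so (2,2) = 9.
Column 1 needs 27; the known cells sum to 6, so (3,1) = 21.
Column 2 needs 27; the known cells sum to 34, so (3,2) = -7.
Column 3: -3 + 17 + ? = 27, so (3,3) = 13.

5 25 -3 / 1 9 17 / 21 -7 13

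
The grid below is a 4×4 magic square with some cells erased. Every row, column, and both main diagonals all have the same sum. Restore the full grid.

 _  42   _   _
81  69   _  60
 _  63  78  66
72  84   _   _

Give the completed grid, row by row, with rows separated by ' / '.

Column 2 is already complete: 42 + 69 + 63 + 84 = 258, so that is the magic constant.
Row 2 must total 258; the given cells sum to 210, so (2,3) = 48.
Row 3: 63 + 78 + 66 + ? = 258, so (3,1) = 51.
Column 1 needs 258; the known cells sum to 204, so (1,1) = 54.
From main diagonal, 258 − (54 + 69 + 78) gives (4,4) = 57.
From anti-diagonal, 258 − (48 + 63 + 72) gives (1,4) = 75.
From row 1, 258 − (54 + 42 + 75) gives (1,3) = 87.
The remaining cell in row 4 is (4,3) = 258 − 213 = 45.

54 42 87 75 / 81 69 48 60 / 51 63 78 66 / 72 84 45 57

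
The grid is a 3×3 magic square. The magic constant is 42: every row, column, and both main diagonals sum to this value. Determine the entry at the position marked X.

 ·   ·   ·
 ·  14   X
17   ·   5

26

Using row 3: 17 + 5 + ? → (3,2) = 42 − 22 = 20.
Using column 2: 14 + 20 + ? → (1,2) = 42 − 34 = 8.
The remaining cell in main diagonal is (1,1) = 42 − 19 = 23.
Anti-diagonal needs 42; the known cells sum to 31, so (1,3) = 11.
Column 1 must total 42; the given cells sum to 40, so (2,1) = 2.
Column 3: 11 + 5 + ? = 42, so (2,3) = 26.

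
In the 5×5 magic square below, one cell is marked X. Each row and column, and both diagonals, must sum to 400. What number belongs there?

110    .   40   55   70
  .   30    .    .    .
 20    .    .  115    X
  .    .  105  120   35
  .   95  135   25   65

Using row 1: 110 + 40 + 55 + 70 + ? → (1,2) = 400 − 275 = 125.
Row 5: 95 + 135 + 25 + 65 + ? = 400, so (5,1) = 80.
The remaining cell in column 4 is (2,4) = 400 − 315 = 85.
Main diagonal needs 400; the known cells sum to 325, so (3,3) = 75.
From anti-diagonal, 400 − (70 + 85 + 75 + 80) gives (4,2) = 90.
Using row 4: 90 + 105 + 120 + 35 + ? → (4,1) = 400 − 350 = 50.
Column 1 must total 400; the given cells sum to 260, so (2,1) = 140.
From column 2, 400 − (125 + 30 + 90 + 95) gives (3,2) = 60.
From column 3, 400 − (40 + 75 + 105 + 135) gives (2,3) = 45.
Row 2: 140 + 30 + 45 + 85 + ? = 400, so (2,5) = 100.
From row 3, 400 − (20 + 60 + 75 + 115) gives (3,5) = 130.

130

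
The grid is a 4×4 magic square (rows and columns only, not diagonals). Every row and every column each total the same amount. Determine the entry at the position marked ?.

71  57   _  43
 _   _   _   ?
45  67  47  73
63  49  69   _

Row 3 is complete and sums to 232; that is the magic constant.
Row 1 must total 232; the given cells sum to 171, so (1,3) = 61.
The remaining cell in row 4 is (4,4) = 232 − 181 = 51.
From column 1, 232 − (71 + 45 + 63) gives (2,1) = 53.
The remaining cell in column 2 is (2,2) = 232 − 173 = 59.
From column 3, 232 − (61 + 47 + 69) gives (2,3) = 55.
Column 4 needs 232; the known cells sum to 167, so (2,4) = 65.

65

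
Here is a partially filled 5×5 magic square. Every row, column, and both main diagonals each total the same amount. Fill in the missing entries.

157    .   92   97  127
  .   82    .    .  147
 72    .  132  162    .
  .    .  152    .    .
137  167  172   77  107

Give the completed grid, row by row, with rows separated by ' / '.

Row 5 is already complete: 137 + 167 + 172 + 77 + 107 = 660, so that is the magic constant.
Row 1 needs 660; the known cells sum to 473, so (1,2) = 187.
Column 3 needs 660; the known cells sum to 548, so (2,3) = 112.
From main diagonal, 660 − (157 + 82 + 132 + 107) gives (4,4) = 182.
Using column 4: 97 + 162 + 182 + 77 + ? → (2,4) = 660 − 518 = 142.
Anti-diagonal needs 660; the known cells sum to 538, so (4,2) = 122.
From row 2, 660 − (82 + 112 + 142 + 147) gives (2,1) = 177.
The remaining cell in column 1 is (4,1) = 660 − 543 = 117.
Column 2 must total 660; the given cells sum to 558, so (3,2) = 102.
Row 3 must total 660; the given cells sum to 468, so (3,5) = 192.
From row 4, 660 − (117 + 122 + 152 + 182) gives (4,5) = 87.

157 187 92 97 127 / 177 82 112 142 147 / 72 102 132 162 192 / 117 122 152 182 87 / 137 167 172 77 107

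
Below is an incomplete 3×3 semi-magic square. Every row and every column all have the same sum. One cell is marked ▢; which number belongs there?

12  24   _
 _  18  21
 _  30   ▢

15

Column 2 is complete and sums to 72; that is the magic constant.
From row 1, 72 − (12 + 24) gives (1,3) = 36.
Using row 2: 18 + 21 + ? → (2,1) = 72 − 39 = 33.
The remaining cell in column 1 is (3,1) = 72 − 45 = 27.
From column 3, 72 − (36 + 21) gives (3,3) = 15.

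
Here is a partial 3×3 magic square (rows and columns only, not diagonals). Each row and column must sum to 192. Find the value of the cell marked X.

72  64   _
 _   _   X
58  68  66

Row 1 needs 192; the known cells sum to 136, so (1,3) = 56.
From column 1, 192 − (72 + 58) gives (2,1) = 62.
Column 2 needs 192; the known cells sum to 132, so (2,2) = 60.
Column 3 needs 192; the known cells sum to 122, so (2,3) = 70.

70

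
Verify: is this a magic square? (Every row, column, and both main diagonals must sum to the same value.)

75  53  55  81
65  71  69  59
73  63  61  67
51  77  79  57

Yes

Row 1: 75 + 53 + 55 + 81 = 264.
Row 2: 65 + 71 + 69 + 59 = 264.
Row 3: 73 + 63 + 61 + 67 = 264.
Row 4: 51 + 77 + 79 + 57 = 264.
Column 1: 75 + 65 + 73 + 51 = 264.
Column 2: 53 + 71 + 63 + 77 = 264.
Column 3: 55 + 69 + 61 + 79 = 264.
Column 4: 81 + 59 + 67 + 57 = 264.
Main diagonal: 75 + 71 + 61 + 57 = 264.
Anti-diagonal: 81 + 69 + 63 + 51 = 264.
All lines sum to 264.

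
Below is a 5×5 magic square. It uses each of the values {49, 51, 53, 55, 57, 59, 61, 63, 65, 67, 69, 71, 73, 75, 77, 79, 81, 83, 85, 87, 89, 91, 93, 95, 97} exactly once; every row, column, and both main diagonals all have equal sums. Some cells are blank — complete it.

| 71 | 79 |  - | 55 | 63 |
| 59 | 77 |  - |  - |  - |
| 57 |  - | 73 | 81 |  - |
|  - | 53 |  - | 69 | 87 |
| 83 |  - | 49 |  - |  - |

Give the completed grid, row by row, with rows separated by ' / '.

71 79 97 55 63 / 59 77 85 93 51 / 57 65 73 81 89 / 95 53 61 69 87 / 83 91 49 67 75

The 25 entries sum to 1825, so each line sums to 1825/5 = 365.
Row 1: 71 + 79 + 55 + 63 + ? = 365, so (1,3) = 97.
From column 1, 365 − (71 + 59 + 57 + 83) gives (4,1) = 95.
From main diagonal, 365 − (71 + 77 + 73 + 69) gives (5,5) = 75.
The remaining cell in anti-diagonal is (2,4) = 365 − 272 = 93.
Row 4 must total 365; the given cells sum to 304, so (4,3) = 61.
Using column 3: 97 + 73 + 61 + 49 + ? → (2,3) = 365 − 280 = 85.
The remaining cell in column 4 is (5,4) = 365 − 298 = 67.
Using row 2: 59 + 77 + 85 + 93 + ? → (2,5) = 365 − 314 = 51.
Row 5: 83 + 49 + 67 + 75 + ? = 365, so (5,2) = 91.
From column 2, 365 − (79 + 77 + 53 + 91) gives (3,2) = 65.
Column 5: 63 + 51 + 87 + 75 + ? = 365, so (3,5) = 89.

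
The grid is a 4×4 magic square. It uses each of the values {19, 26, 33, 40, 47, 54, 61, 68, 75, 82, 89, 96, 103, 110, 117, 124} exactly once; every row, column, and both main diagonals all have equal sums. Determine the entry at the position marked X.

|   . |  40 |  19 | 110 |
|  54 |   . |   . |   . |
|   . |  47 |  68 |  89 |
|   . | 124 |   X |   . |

The 16 entries sum to 1144, so each line sums to 1144/4 = 286.
Using row 1: 40 + 19 + 110 + ? → (1,1) = 286 − 169 = 117.
Row 3: 47 + 68 + 89 + ? = 286, so (3,1) = 82.
Column 1: 117 + 54 + 82 + ? = 286, so (4,1) = 33.
From column 2, 286 − (40 + 47 + 124) gives (2,2) = 75.
The remaining cell in main diagonal is (4,4) = 286 − 260 = 26.
From anti-diagonal, 286 − (110 + 47 + 33) gives (2,3) = 96.
Row 2: 54 + 75 + 96 + ? = 286, so (2,4) = 61.
Row 4 must total 286; the given cells sum to 183, so (4,3) = 103.

103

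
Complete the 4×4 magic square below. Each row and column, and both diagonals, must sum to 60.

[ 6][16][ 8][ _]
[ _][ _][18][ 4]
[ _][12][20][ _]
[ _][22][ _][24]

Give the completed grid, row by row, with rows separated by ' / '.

From row 1, 60 − (6 + 16 + 8) gives (1,4) = 30.
Column 2: 16 + 12 + 22 + ? = 60, so (2,2) = 10.
Column 3 must total 60; the given cells sum to 46, so (4,3) = 14.
Column 4 needs 60; the known cells sum to 58, so (3,4) = 2.
Anti-diagonal: 30 + 18 + 12 + ? = 60, so (4,1) = 0.
From row 2, 60 − (10 + 18 + 4) gives (2,1) = 28.
Row 3: 12 + 20 + 2 + ? = 60, so (3,1) = 26.

6 16 8 30 / 28 10 18 4 / 26 12 20 2 / 0 22 14 24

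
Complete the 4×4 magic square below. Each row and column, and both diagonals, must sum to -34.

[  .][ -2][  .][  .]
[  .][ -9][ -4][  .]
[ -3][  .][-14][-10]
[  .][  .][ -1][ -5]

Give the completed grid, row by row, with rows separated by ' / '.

Using row 3: -3 + (-14) + (-10) + ? → (3,2) = -34 − (-27) = -7.
The remaining cell in column 2 is (4,2) = -34 − (-18) = -16.
From column 3, -34 − (-4 + (-14) + (-1)) gives (1,3) = -15.
Main diagonal must total -34; the given cells sum to -28, so (1,1) = -6.
Using row 1: -6 + (-2) + (-15) + ? → (1,4) = -34 − (-23) = -11.
Using row 4: -16 + (-1) + (-5) + ? → (4,1) = -34 − (-22) = -12.
Using column 1: -6 + (-3) + (-12) + ? → (2,1) = -34 − (-21) = -13.
From column 4, -34 − (-11 + (-10) + (-5)) gives (2,4) = -8.

-6 -2 -15 -11 / -13 -9 -4 -8 / -3 -7 -14 -10 / -12 -16 -1 -5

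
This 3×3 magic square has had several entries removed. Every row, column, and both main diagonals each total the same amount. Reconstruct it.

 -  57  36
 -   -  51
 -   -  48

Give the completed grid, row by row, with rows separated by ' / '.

Column 3 is already complete: 36 + 51 + 48 = 135, so that is the magic constant.
The remaining cell in row 1 is (1,1) = 135 − 93 = 42.
Main diagonal: 42 + 48 + ? = 135, so (2,2) = 45.
Anti-diagonal must total 135; the given cells sum to 81, so (3,1) = 54.
The remaining cell in row 2 is (2,1) = 135 − 96 = 39.
The remaining cell in row 3 is (3,2) = 135 − 102 = 33.

42 57 36 / 39 45 51 / 54 33 48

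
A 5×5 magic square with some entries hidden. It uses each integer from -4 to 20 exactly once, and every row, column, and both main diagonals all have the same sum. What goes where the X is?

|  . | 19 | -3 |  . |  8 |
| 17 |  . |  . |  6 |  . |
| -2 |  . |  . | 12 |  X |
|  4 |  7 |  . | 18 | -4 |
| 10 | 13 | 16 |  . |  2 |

20

The entries are -4 through 20, which sum to 200, so each line sums to 200/5 = 40.
Row 4 must total 40; the given cells sum to 25, so (4,3) = 15.
Row 5 must total 40; the given cells sum to 41, so (5,4) = -1.
Using column 1: 17 + (-2) + 4 + 10 + ? → (1,1) = 40 − 29 = 11.
Column 4: 6 + 12 + 18 + (-1) + ? = 40, so (1,4) = 5.
Using anti-diagonal: 8 + 6 + 7 + 10 + ? → (3,3) = 40 − 31 = 9.
From column 3, 40 − (-3 + 9 + 15 + 16) gives (2,3) = 3.
The remaining cell in main diagonal is (2,2) = 40 − 40 = 0.
Using row 2: 17 + 0 + 3 + 6 + ? → (2,5) = 40 − 26 = 14.
Using column 2: 19 + 0 + 7 + 13 + ? → (3,2) = 40 − 39 = 1.
Column 5 needs 40; the known cells sum to 20, so (3,5) = 20.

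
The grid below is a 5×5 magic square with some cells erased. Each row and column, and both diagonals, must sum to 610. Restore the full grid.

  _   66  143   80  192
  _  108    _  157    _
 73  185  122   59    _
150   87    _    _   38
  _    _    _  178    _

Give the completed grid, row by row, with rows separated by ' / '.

Row 1 needs 610; the known cells sum to 481, so (1,1) = 129.
Row 3 needs 610; the known cells sum to 439, so (3,5) = 171.
From column 2, 610 − (66 + 108 + 185 + 87) gives (5,2) = 164.
The remaining cell in column 4 is (4,4) = 610 − 474 = 136.
Main diagonal must total 610; the given cells sum to 495, so (5,5) = 115.
Using anti-diagonal: 192 + 157 + 122 + 87 + ? → (5,1) = 610 − 558 = 52.
Row 4 must total 610; the given cells sum to 411, so (4,3) = 199.
Using row 5: 52 + 164 + 178 + 115 + ? → (5,3) = 610 − 509 = 101.
The remaining cell in column 1 is (2,1) = 610 − 404 = 206.
Column 3: 143 + 122 + 199 + 101 + ? = 610, so (2,3) = 45.
Using column 5: 192 + 171 + 38 + 115 + ? → (2,5) = 610 − 516 = 94.

129 66 143 80 192 / 206 108 45 157 94 / 73 185 122 59 171 / 150 87 199 136 38 / 52 164 101 178 115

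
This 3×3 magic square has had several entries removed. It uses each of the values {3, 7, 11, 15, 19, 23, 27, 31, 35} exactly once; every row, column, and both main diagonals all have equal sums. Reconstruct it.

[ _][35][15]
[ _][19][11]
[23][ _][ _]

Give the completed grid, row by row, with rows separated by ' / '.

7 35 15 / 27 19 11 / 23 3 31

The 9 entries sum to 171, so each line sums to 171/3 = 57.
Using row 1: 35 + 15 + ? → (1,1) = 57 − 50 = 7.
Row 2 must total 57; the given cells sum to 30, so (2,1) = 27.
Column 2 needs 57; the known cells sum to 54, so (3,2) = 3.
Column 3 needs 57; the known cells sum to 26, so (3,3) = 31.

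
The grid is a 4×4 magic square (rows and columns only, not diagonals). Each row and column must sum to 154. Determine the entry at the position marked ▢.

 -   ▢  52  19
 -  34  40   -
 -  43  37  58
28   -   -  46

Row 3 must total 154; the given cells sum to 138, so (3,1) = 16.
The remaining cell in column 3 is (4,3) = 154 − 129 = 25.
Using column 4: 19 + 58 + 46 + ? → (2,4) = 154 − 123 = 31.
The remaining cell in row 2 is (2,1) = 154 − 105 = 49.
Row 4 must total 154; the given cells sum to 99, so (4,2) = 55.
Column 1 must total 154; the given cells sum to 93, so (1,1) = 61.
Using column 2: 34 + 43 + 55 + ? → (1,2) = 154 − 132 = 22.

22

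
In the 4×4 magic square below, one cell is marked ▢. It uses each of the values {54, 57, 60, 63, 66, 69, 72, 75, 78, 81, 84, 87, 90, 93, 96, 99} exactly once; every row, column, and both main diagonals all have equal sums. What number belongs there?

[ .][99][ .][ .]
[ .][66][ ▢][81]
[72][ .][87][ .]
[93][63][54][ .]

75

The 16 entries sum to 1224, so each line sums to 1224/4 = 306.
Using row 4: 93 + 63 + 54 + ? → (4,4) = 306 − 210 = 96.
Column 2: 99 + 66 + 63 + ? = 306, so (3,2) = 78.
Using main diagonal: 66 + 87 + 96 + ? → (1,1) = 306 − 249 = 57.
From row 3, 306 − (72 + 78 + 87) gives (3,4) = 69.
Using column 1: 57 + 72 + 93 + ? → (2,1) = 306 − 222 = 84.
Using column 4: 81 + 69 + 96 + ? → (1,4) = 306 − 246 = 60.
Anti-diagonal: 60 + 78 + 93 + ? = 306, so (2,3) = 75.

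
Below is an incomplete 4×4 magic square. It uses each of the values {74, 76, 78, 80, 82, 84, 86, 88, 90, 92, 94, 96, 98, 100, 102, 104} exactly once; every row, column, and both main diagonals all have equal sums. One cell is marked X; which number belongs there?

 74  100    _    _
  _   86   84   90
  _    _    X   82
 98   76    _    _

The 16 entries sum to 1424, so each line sums to 1424/4 = 356.
Row 2: 86 + 84 + 90 + ? = 356, so (2,1) = 96.
From column 1, 356 − (74 + 96 + 98) gives (3,1) = 88.
The remaining cell in column 2 is (3,2) = 356 − 262 = 94.
From anti-diagonal, 356 − (84 + 94 + 98) gives (1,4) = 80.
Using row 1: 74 + 100 + 80 + ? → (1,3) = 356 − 254 = 102.
Row 3 must total 356; the given cells sum to 264, so (3,3) = 92.

92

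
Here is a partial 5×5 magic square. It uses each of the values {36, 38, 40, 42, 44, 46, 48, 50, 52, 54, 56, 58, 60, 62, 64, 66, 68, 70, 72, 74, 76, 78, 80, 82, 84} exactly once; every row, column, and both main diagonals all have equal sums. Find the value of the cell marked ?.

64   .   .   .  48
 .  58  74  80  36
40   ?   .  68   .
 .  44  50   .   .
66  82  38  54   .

The 25 entries sum to 1500, so each line sums to 1500/5 = 300.
Using row 2: 58 + 74 + 80 + 36 + ? → (2,1) = 300 − 248 = 52.
Using row 5: 66 + 82 + 38 + 54 + ? → (5,5) = 300 − 240 = 60.
Column 1 must total 300; the given cells sum to 222, so (4,1) = 78.
Anti-diagonal must total 300; the given cells sum to 238, so (3,3) = 62.
Column 3: 74 + 62 + 50 + 38 + ? = 300, so (1,3) = 76.
Main diagonal needs 300; the known cells sum to 244, so (4,4) = 56.
From row 4, 300 − (78 + 44 + 50 + 56) gives (4,5) = 72.
Using column 4: 80 + 68 + 56 + 54 + ? → (1,4) = 300 − 258 = 42.
Column 5 needs 300; the known cells sum to 216, so (3,5) = 84.
Row 1 must total 300; the given cells sum to 230, so (1,2) = 70.
From row 3, 300 − (40 + 62 + 68 + 84) gives (3,2) = 46.

46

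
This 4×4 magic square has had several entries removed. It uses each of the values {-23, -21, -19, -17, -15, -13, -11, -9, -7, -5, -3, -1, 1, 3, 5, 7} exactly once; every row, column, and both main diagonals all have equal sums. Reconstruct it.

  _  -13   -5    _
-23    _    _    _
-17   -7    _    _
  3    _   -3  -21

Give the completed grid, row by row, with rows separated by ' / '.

The 16 entries sum to -128, so each line sums to -128/4 = -32.
Using row 4: 3 + (-3) + (-21) + ? → (4,2) = -32 − (-21) = -11.
From column 1, -32 − (-23 + (-17) + 3) gives (1,1) = 5.
Column 2 needs -32; the known cells sum to -31, so (2,2) = -1.
Using main diagonal: 5 + (-1) + (-21) + ? → (3,3) = -32 − (-17) = -15.
Row 1 must total -32; the given cells sum to -13, so (1,4) = -19.
Row 3: -17 + (-7) + (-15) + ? = -32, so (3,4) = 7.
Column 3 must total -32; the given cells sum to -23, so (2,3) = -9.
Using column 4: -19 + 7 + (-21) + ? → (2,4) = -32 − (-33) = 1.

5 -13 -5 -19 / -23 -1 -9 1 / -17 -7 -15 7 / 3 -11 -3 -21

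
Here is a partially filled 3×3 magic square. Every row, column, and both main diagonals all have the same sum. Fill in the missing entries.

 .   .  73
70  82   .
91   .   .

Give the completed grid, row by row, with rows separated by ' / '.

85 88 73 / 70 82 94 / 91 76 79

Anti-diagonal is already complete: 73 + 82 + 91 = 246, so that is the magic constant.
Row 2 must total 246; the given cells sum to 152, so (2,3) = 94.
Column 1 must total 246; the given cells sum to 161, so (1,1) = 85.
Using column 3: 73 + 94 + ? → (3,3) = 246 − 167 = 79.
Using row 1: 85 + 73 + ? → (1,2) = 246 − 158 = 88.
Using row 3: 91 + 79 + ? → (3,2) = 246 − 170 = 76.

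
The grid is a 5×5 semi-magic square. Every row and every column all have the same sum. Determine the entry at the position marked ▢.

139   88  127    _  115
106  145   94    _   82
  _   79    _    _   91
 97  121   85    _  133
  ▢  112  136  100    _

73

Column 2 is complete and sums to 545; that is the magic constant.
Row 1: 139 + 88 + 127 + 115 + ? = 545, so (1,4) = 76.
Row 2: 106 + 145 + 94 + 82 + ? = 545, so (2,4) = 118.
From row 4, 545 − (97 + 121 + 85 + 133) gives (4,4) = 109.
Column 3 needs 545; the known cells sum to 442, so (3,3) = 103.
From column 4, 545 − (76 + 118 + 109 + 100) gives (3,4) = 142.
From column 5, 545 − (115 + 82 + 91 + 133) gives (5,5) = 124.
From row 3, 545 − (79 + 103 + 142 + 91) gives (3,1) = 130.
Row 5 must total 545; the given cells sum to 472, so (5,1) = 73.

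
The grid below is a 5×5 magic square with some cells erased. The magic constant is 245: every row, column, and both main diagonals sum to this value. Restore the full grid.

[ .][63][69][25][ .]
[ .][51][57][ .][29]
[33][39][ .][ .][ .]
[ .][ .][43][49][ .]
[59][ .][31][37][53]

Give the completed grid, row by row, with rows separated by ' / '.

47 63 69 25 41 / 35 51 57 73 29 / 33 39 45 61 67 / 71 27 43 49 55 / 59 65 31 37 53

Row 5: 59 + 31 + 37 + 53 + ? = 245, so (5,2) = 65.
Column 2 needs 245; the known cells sum to 218, so (4,2) = 27.
From column 3, 245 − (69 + 57 + 43 + 31) gives (3,3) = 45.
Main diagonal: 51 + 45 + 49 + 53 + ? = 245, so (1,1) = 47.
Using row 1: 47 + 63 + 69 + 25 + ? → (1,5) = 245 − 204 = 41.
Using anti-diagonal: 41 + 45 + 27 + 59 + ? → (2,4) = 245 − 172 = 73.
From row 2, 245 − (51 + 57 + 73 + 29) gives (2,1) = 35.
Column 1 must total 245; the given cells sum to 174, so (4,1) = 71.
The remaining cell in column 4 is (3,4) = 245 − 184 = 61.
From row 3, 245 − (33 + 39 + 45 + 61) gives (3,5) = 67.
Using row 4: 71 + 27 + 43 + 49 + ? → (4,5) = 245 − 190 = 55.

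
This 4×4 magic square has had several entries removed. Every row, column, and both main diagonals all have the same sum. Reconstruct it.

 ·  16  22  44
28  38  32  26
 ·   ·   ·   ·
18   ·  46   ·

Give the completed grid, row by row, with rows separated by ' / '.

Row 2 is already complete: 28 + 38 + 32 + 26 = 124, so that is the magic constant.
Row 1 needs 124; the known cells sum to 82, so (1,1) = 42.
Column 1 must total 124; the given cells sum to 88, so (3,1) = 36.
Column 3: 22 + 32 + 46 + ? = 124, so (3,3) = 24.
Main diagonal: 42 + 38 + 24 + ? = 124, so (4,4) = 20.
From anti-diagonal, 124 − (44 + 32 + 18) gives (3,2) = 30.
From row 3, 124 − (36 + 30 + 24) gives (3,4) = 34.
Row 4 needs 124; the known cells sum to 84, so (4,2) = 40.

42 16 22 44 / 28 38 32 26 / 36 30 24 34 / 18 40 46 20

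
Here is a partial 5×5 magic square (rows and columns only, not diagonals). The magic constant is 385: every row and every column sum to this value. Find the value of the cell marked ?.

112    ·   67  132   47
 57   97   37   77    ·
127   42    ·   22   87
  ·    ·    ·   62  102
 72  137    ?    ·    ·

52

From row 1, 385 − (112 + 67 + 132 + 47) gives (1,2) = 27.
Row 2 must total 385; the given cells sum to 268, so (2,5) = 117.
Row 3: 127 + 42 + 22 + 87 + ? = 385, so (3,3) = 107.
Column 1 must total 385; the given cells sum to 368, so (4,1) = 17.
The remaining cell in column 2 is (4,2) = 385 − 303 = 82.
From column 4, 385 − (132 + 77 + 22 + 62) gives (5,4) = 92.
From column 5, 385 − (47 + 117 + 87 + 102) gives (5,5) = 32.
The remaining cell in row 4 is (4,3) = 385 − 263 = 122.
Using row 5: 72 + 137 + 92 + 32 + ? → (5,3) = 385 − 333 = 52.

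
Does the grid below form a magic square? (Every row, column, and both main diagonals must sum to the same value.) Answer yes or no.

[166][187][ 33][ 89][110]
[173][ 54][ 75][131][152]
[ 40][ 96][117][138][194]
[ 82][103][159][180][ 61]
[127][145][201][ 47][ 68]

Row 1: 166 + 187 + 33 + 89 + 110 = 585.
Row 2: 173 + 54 + 75 + 131 + 152 = 585.
Row 3: 40 + 96 + 117 + 138 + 194 = 585.
Row 4: 82 + 103 + 159 + 180 + 61 = 585.
Row 5: 127 + 145 + 201 + 47 + 68 = 588.
Column 1: 166 + 173 + 40 + 82 + 127 = 588.
Column 2: 187 + 54 + 96 + 103 + 145 = 585.
Column 3: 33 + 75 + 117 + 159 + 201 = 585.
Column 4: 89 + 131 + 138 + 180 + 47 = 585.
Column 5: 110 + 152 + 194 + 61 + 68 = 585.
Main diagonal: 166 + 54 + 117 + 180 + 68 = 585.
Anti-diagonal: 110 + 131 + 117 + 103 + 127 = 588.

No — column 5 sums to 585 but column 1 sums to 588.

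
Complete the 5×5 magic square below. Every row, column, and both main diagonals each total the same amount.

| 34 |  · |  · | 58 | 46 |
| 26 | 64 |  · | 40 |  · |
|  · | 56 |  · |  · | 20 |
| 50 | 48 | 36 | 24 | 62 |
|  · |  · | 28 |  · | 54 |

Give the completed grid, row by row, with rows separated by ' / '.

34 22 60 58 46 / 26 64 52 40 38 / 68 56 44 32 20 / 50 48 36 24 62 / 42 30 28 66 54

Row 4 is already complete: 50 + 48 + 36 + 24 + 62 = 220, so that is the magic constant.
Column 5 must total 220; the given cells sum to 182, so (2,5) = 38.
Using main diagonal: 34 + 64 + 24 + 54 + ? → (3,3) = 220 − 176 = 44.
The remaining cell in anti-diagonal is (5,1) = 220 − 178 = 42.
The remaining cell in row 2 is (2,3) = 220 − 168 = 52.
Column 1 needs 220; the known cells sum to 152, so (3,1) = 68.
Column 3 needs 220; the known cells sum to 160, so (1,3) = 60.
Using row 1: 34 + 60 + 58 + 46 + ? → (1,2) = 220 − 198 = 22.
The remaining cell in row 3 is (3,4) = 220 − 188 = 32.
Column 2: 22 + 64 + 56 + 48 + ? = 220, so (5,2) = 30.
Column 4 must total 220; the given cells sum to 154, so (5,4) = 66.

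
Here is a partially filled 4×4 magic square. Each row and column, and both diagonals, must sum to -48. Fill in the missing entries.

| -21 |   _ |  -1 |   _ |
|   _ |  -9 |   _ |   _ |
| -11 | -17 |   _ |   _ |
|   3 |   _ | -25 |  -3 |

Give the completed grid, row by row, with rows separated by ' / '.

The remaining cell in row 4 is (4,2) = -48 − (-25) = -23.
Column 1 must total -48; the given cells sum to -29, so (2,1) = -19.
From column 2, -48 − (-9 + (-17) + (-23)) gives (1,2) = 1.
Main diagonal must total -48; the given cells sum to -33, so (3,3) = -15.
Row 1 needs -48; the known cells sum to -21, so (1,4) = -27.
Row 3: -11 + (-17) + (-15) + ? = -48, so (3,4) = -5.
Using column 3: -1 + (-15) + (-25) + ? → (2,3) = -48 − (-41) = -7.
Column 4 needs -48; the known cells sum to -35, so (2,4) = -13.

-21 1 -1 -27 / -19 -9 -7 -13 / -11 -17 -15 -5 / 3 -23 -25 -3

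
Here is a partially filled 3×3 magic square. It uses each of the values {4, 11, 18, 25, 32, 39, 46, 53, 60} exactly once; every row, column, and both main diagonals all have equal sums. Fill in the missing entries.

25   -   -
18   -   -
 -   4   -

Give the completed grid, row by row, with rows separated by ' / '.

The 9 entries sum to 288, so each line sums to 288/3 = 96.
Using column 1: 25 + 18 + ? → (3,1) = 96 − 43 = 53.
Row 3 must total 96; the given cells sum to 57, so (3,3) = 39.
From main diagonal, 96 − (25 + 39) gives (2,2) = 32.
Anti-diagonal needs 96; the known cells sum to 85, so (1,3) = 11.
From row 1, 96 − (25 + 11) gives (1,2) = 60.
From row 2, 96 − (18 + 32) gives (2,3) = 46.

25 60 11 / 18 32 46 / 53 4 39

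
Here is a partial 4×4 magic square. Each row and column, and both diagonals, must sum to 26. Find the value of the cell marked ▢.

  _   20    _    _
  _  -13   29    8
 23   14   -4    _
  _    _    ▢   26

Row 2 must total 26; the given cells sum to 24, so (2,1) = 2.
Row 3: 23 + 14 + (-4) + ? = 26, so (3,4) = -7.
The remaining cell in column 2 is (4,2) = 26 − 21 = 5.
From column 4, 26 − (8 + (-7) + 26) gives (1,4) = -1.
Main diagonal: -13 + (-4) + 26 + ? = 26, so (1,1) = 17.
Using anti-diagonal: -1 + 29 + 14 + ? → (4,1) = 26 − 42 = -16.
Row 1 needs 26; the known cells sum to 36, so (1,3) = -10.
The remaining cell in row 4 is (4,3) = 26 − 15 = 11.

11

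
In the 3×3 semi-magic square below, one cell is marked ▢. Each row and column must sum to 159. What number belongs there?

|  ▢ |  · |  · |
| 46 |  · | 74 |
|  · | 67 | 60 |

81

The remaining cell in row 2 is (2,2) = 159 − 120 = 39.
From row 3, 159 − (67 + 60) gives (3,1) = 32.
Column 1: 46 + 32 + ? = 159, so (1,1) = 81.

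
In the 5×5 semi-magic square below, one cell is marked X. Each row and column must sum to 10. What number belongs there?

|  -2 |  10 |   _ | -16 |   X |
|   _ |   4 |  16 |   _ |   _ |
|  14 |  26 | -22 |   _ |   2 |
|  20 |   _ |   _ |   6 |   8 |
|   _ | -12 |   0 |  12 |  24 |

-4

From row 3, 10 − (14 + 26 + (-22) + 2) gives (3,4) = -10.
Row 5 must total 10; the given cells sum to 24, so (5,1) = -14.
Column 1: -2 + 14 + 20 + (-14) + ? = 10, so (2,1) = -8.
Column 2 must total 10; the given cells sum to 28, so (4,2) = -18.
Column 4 needs 10; the known cells sum to -8, so (2,4) = 18.
Using row 2: -8 + 4 + 16 + 18 + ? → (2,5) = 10 − 30 = -20.
Row 4: 20 + (-18) + 6 + 8 + ? = 10, so (4,3) = -6.
From column 3, 10 − (16 + (-22) + (-6) + 0) gives (1,3) = 22.
Column 5: -20 + 2 + 8 + 24 + ? = 10, so (1,5) = -4.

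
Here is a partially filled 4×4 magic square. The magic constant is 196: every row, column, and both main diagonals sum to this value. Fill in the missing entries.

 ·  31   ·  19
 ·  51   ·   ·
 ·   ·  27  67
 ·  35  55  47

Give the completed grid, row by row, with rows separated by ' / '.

71 31 75 19 / 43 51 39 63 / 23 79 27 67 / 59 35 55 47

Row 4 must total 196; the given cells sum to 137, so (4,1) = 59.
From column 2, 196 − (31 + 51 + 35) gives (3,2) = 79.
Column 4 must total 196; the given cells sum to 133, so (2,4) = 63.
The remaining cell in main diagonal is (1,1) = 196 − 125 = 71.
From anti-diagonal, 196 − (19 + 79 + 59) gives (2,3) = 39.
Row 1: 71 + 31 + 19 + ? = 196, so (1,3) = 75.
From row 2, 196 − (51 + 39 + 63) gives (2,1) = 43.
Row 3: 79 + 27 + 67 + ? = 196, so (3,1) = 23.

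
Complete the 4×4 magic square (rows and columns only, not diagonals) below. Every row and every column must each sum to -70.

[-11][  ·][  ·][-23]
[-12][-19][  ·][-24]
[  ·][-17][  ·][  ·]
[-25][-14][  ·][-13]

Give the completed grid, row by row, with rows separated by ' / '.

The remaining cell in row 2 is (2,3) = -70 − (-55) = -15.
Row 4 needs -70; the known cells sum to -52, so (4,3) = -18.
The remaining cell in column 1 is (3,1) = -70 − (-48) = -22.
The remaining cell in column 2 is (1,2) = -70 − (-50) = -20.
Column 4 must total -70; the given cells sum to -60, so (3,4) = -10.
The remaining cell in row 1 is (1,3) = -70 − (-54) = -16.
The remaining cell in row 3 is (3,3) = -70 − (-49) = -21.

-11 -20 -16 -23 / -12 -19 -15 -24 / -22 -17 -21 -10 / -25 -14 -18 -13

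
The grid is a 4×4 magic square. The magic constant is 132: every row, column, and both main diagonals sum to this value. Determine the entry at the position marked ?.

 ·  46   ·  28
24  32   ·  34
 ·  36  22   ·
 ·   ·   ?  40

48

From row 2, 132 − (24 + 32 + 34) gives (2,3) = 42.
Using column 2: 46 + 32 + 36 + ? → (4,2) = 132 − 114 = 18.
Column 4: 28 + 34 + 40 + ? = 132, so (3,4) = 30.
Main diagonal must total 132; the given cells sum to 94, so (1,1) = 38.
Anti-diagonal must total 132; the given cells sum to 106, so (4,1) = 26.
Using row 1: 38 + 46 + 28 + ? → (1,3) = 132 − 112 = 20.
The remaining cell in row 3 is (3,1) = 132 − 88 = 44.
Using row 4: 26 + 18 + 40 + ? → (4,3) = 132 − 84 = 48.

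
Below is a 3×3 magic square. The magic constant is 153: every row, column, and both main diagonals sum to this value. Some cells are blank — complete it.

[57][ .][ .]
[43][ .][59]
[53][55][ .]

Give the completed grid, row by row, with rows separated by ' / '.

57 47 49 / 43 51 59 / 53 55 45

From row 2, 153 − (43 + 59) gives (2,2) = 51.
The remaining cell in row 3 is (3,3) = 153 − 108 = 45.
Column 2 must total 153; the given cells sum to 106, so (1,2) = 47.
Column 3: 59 + 45 + ? = 153, so (1,3) = 49.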